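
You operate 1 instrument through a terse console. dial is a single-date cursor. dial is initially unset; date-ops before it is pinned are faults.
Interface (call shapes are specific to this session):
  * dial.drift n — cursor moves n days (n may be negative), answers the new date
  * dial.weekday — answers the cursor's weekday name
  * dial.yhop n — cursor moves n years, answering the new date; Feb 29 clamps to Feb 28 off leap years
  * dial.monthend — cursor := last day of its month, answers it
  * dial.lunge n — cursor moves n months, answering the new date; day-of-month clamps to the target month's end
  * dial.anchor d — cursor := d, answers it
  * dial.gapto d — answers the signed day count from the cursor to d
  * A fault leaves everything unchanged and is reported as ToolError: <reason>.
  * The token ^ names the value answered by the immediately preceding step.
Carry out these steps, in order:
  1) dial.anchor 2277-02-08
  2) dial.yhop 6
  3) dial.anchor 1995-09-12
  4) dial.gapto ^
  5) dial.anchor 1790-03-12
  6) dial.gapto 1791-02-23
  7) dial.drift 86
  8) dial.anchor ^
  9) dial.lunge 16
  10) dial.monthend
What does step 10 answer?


Answer: 1791-10-31

Derivation:
I invoke dial.anchor using d=2277-02-08: 2277-02-08.
Invoking dial.yhop using n=6, yielding 2283-02-08.
I invoke dial.anchor using d=1995-09-12, and observe 1995-09-12.
Invoking dial.gapto using d=^, and get 0.
I use dial.anchor using d=1790-03-12, — result: 1790-03-12.
I invoke dial.gapto using d=1791-02-23, which returns 348.
Invoking dial.drift using n=86, giving 1790-06-06.
Calling dial.anchor using d=^, which returns 1790-06-06.
I invoke dial.lunge using n=16: 1791-10-06.
Next I call dial.monthend, and observe 1791-10-31.


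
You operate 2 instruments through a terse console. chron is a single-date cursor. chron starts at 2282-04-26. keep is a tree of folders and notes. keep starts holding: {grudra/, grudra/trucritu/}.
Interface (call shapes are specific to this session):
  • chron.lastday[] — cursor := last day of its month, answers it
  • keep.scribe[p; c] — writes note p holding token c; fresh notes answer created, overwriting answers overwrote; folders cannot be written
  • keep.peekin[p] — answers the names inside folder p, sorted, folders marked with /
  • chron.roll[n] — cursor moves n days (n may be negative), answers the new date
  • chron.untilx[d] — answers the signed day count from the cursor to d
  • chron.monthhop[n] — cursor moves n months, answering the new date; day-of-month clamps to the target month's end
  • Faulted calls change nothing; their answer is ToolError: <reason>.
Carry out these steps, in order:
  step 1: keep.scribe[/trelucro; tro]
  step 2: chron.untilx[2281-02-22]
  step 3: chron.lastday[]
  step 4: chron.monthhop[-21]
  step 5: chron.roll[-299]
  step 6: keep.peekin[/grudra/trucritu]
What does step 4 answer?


Answer: 2280-07-30

Derivation:
! 1. keep.scribe(p: /trelucro, c: tro) -> created
! 2. chron.untilx(d: 2281-02-22) -> -428
! 3. chron.lastday() -> 2282-04-30
! 4. chron.monthhop(n: -21) -> 2280-07-30
! 5. chron.roll(n: -299) -> 2279-10-05
! 6. keep.peekin(p: /grudra/trucritu) -> []


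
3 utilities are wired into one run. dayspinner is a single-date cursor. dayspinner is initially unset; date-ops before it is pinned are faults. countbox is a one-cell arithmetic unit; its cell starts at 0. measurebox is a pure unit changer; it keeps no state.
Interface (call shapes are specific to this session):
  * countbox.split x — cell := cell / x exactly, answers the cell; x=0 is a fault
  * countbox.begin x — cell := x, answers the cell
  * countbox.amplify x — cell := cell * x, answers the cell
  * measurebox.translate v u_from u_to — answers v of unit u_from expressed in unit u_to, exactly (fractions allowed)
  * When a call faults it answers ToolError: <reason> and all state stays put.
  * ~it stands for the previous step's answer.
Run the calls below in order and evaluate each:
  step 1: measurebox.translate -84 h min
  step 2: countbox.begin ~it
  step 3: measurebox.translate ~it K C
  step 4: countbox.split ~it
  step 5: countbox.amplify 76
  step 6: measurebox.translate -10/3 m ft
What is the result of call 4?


I run measurebox.translate passing -84, h, min, yielding -5040.
Invoking countbox.begin passing ~it, → -5040.
I call measurebox.translate passing ~it, K, C, which returns -106263/20.
Next I call countbox.split passing ~it: 11200/11807.
I invoke countbox.amplify passing 76: 851200/11807.
Now I run measurebox.translate passing -10/3, m, ft: -12500/1143.

Answer: 11200/11807


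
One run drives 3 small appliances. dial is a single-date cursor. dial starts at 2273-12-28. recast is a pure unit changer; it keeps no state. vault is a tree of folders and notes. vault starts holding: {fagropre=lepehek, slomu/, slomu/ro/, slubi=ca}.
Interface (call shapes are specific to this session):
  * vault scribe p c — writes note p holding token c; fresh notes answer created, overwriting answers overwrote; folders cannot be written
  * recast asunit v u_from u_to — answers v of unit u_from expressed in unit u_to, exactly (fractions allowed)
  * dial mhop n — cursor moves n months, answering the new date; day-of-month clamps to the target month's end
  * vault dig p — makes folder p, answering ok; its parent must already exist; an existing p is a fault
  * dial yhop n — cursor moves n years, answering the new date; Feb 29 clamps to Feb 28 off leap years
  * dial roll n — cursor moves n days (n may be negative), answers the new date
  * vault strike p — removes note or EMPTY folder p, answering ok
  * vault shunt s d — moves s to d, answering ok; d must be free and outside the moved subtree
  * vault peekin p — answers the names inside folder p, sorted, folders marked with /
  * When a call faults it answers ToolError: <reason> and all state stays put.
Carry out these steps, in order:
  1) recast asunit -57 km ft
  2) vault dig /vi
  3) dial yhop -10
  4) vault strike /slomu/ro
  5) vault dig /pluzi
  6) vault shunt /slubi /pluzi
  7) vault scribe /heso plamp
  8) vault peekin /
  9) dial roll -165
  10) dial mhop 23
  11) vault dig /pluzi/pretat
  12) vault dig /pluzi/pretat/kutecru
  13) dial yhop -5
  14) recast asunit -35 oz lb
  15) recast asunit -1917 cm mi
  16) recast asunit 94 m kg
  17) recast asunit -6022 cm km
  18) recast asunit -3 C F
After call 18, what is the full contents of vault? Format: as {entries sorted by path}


Answer: {fagropre=lepehek, heso=plamp, pluzi/, pluzi/pretat/, pluzi/pretat/kutecru/, slomu/, slubi=ca, vi/}

Derivation:
% 1. recast asunit(v: -57, u_from: km, u_to: ft) => -23750000/127
% 2. vault dig(p: /vi) => ok
% 3. dial yhop(n: -10) => 2263-12-28
% 4. vault strike(p: /slomu/ro) => ok
% 5. vault dig(p: /pluzi) => ok
% 6. vault shunt(s: /slubi, d: /pluzi) => ToolError: exists
% 7. vault scribe(p: /heso, c: plamp) => created
% 8. vault peekin(p: /) => [fagropre, heso, pluzi/, slomu/, slubi, vi/]
% 9. dial roll(n: -165) => 2263-07-16
% 10. dial mhop(n: 23) => 2265-06-16
% 11. vault dig(p: /pluzi/pretat) => ok
% 12. vault dig(p: /pluzi/pretat/kutecru) => ok
% 13. dial yhop(n: -5) => 2260-06-16
% 14. recast asunit(v: -35, u_from: oz, u_to: lb) => -35/16
% 15. recast asunit(v: -1917, u_from: cm, u_to: mi) => -1065/89408
% 16. recast asunit(v: 94, u_from: m, u_to: kg) => ToolError: incompatible units
% 17. recast asunit(v: -6022, u_from: cm, u_to: km) => -3011/50000
% 18. recast asunit(v: -3, u_from: C, u_to: F) => 133/5


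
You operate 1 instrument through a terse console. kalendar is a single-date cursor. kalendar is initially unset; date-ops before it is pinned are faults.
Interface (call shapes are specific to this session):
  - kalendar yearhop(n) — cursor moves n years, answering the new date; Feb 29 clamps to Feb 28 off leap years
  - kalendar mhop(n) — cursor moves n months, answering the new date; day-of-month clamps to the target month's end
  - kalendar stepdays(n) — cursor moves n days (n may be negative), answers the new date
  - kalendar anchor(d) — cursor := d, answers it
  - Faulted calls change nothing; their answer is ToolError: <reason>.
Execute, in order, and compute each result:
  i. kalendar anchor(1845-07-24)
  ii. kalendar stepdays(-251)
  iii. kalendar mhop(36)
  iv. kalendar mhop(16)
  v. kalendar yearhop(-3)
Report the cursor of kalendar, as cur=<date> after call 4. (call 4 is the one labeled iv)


Do: kalendar anchor[d: 1845-07-24]
See: 1845-07-24
Do: kalendar stepdays[n: -251]
See: 1844-11-15
Do: kalendar mhop[n: 36]
See: 1847-11-15
Do: kalendar mhop[n: 16]
See: 1849-03-15
Do: kalendar yearhop[n: -3]
See: 1846-03-15

Answer: cur=1849-03-15


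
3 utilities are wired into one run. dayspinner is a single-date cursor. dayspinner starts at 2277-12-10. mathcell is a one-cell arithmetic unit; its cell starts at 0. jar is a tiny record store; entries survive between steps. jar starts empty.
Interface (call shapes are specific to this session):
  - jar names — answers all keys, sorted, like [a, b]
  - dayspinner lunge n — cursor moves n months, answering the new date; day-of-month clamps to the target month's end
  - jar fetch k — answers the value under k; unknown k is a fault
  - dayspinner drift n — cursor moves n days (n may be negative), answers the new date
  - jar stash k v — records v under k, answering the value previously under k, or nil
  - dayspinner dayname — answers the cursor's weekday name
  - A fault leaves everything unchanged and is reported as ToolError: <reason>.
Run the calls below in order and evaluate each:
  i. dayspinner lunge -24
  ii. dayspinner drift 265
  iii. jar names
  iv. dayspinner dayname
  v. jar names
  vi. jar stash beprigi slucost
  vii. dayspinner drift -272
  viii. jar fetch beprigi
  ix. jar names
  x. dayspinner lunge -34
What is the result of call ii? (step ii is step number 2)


Answer: 2276-08-31

Derivation:
Then dayspinner lunge(n→-24), which returns 2275-12-10.
Then dayspinner drift(n→265): 2276-08-31.
Now I run jar names, yielding [].
Next I call dayspinner dayname: Thursday.
I try jar names, → [].
Calling jar stash(k→beprigi, v→slucost), and get nil.
Calling dayspinner drift(n→-272), → 2275-12-03.
I run jar fetch(k→beprigi), giving slucost.
Now I run jar names, and observe [beprigi].
I invoke dayspinner lunge(n→-34), and see 2273-02-03.


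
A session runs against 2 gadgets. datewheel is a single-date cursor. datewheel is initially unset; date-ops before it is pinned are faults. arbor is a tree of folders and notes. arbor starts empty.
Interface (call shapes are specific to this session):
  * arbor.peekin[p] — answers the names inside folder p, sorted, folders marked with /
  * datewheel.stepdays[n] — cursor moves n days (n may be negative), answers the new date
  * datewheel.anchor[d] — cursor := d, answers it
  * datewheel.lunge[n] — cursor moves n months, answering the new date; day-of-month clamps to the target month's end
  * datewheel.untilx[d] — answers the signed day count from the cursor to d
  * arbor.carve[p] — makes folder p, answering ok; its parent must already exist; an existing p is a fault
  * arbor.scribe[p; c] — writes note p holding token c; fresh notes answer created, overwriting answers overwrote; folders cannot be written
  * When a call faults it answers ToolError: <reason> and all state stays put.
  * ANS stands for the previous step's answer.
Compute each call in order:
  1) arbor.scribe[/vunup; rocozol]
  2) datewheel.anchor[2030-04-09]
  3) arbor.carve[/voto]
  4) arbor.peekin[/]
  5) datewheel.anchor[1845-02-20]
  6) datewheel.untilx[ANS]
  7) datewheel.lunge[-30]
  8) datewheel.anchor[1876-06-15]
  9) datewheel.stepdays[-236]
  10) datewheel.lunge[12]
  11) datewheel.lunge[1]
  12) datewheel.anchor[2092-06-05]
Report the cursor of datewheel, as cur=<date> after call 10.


Answer: cur=1876-10-23

Derivation:
! scribe(p: /vunup, c: rocozol) ~> created
! anchor(d: 2030-04-09) ~> 2030-04-09
! carve(p: /voto) ~> ok
! peekin(p: /) ~> [voto/, vunup]
! anchor(d: 1845-02-20) ~> 1845-02-20
! untilx(d: ANS) ~> 0
! lunge(n: -30) ~> 1842-08-20
! anchor(d: 1876-06-15) ~> 1876-06-15
! stepdays(n: -236) ~> 1875-10-23
! lunge(n: 12) ~> 1876-10-23
! lunge(n: 1) ~> 1876-11-23
! anchor(d: 2092-06-05) ~> 2092-06-05


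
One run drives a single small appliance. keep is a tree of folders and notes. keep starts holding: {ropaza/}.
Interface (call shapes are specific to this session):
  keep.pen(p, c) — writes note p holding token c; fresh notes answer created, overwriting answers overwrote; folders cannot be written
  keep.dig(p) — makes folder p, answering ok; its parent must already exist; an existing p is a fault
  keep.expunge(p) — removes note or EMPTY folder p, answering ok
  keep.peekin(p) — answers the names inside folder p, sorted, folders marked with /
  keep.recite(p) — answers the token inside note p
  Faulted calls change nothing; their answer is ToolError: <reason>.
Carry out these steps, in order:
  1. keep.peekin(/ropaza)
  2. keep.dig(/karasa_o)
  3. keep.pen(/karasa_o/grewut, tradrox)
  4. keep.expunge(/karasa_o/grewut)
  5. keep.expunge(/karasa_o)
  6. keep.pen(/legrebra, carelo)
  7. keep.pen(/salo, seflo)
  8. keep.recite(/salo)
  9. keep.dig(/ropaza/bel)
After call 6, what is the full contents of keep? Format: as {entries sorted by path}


[in] keep.peekin p: /ropaza
= []
[in] keep.dig p: /karasa_o
= ok
[in] keep.pen p: /karasa_o/grewut c: tradrox
= created
[in] keep.expunge p: /karasa_o/grewut
= ok
[in] keep.expunge p: /karasa_o
= ok
[in] keep.pen p: /legrebra c: carelo
= created
[in] keep.pen p: /salo c: seflo
= created
[in] keep.recite p: /salo
= seflo
[in] keep.dig p: /ropaza/bel
= ok

Answer: {legrebra=carelo, ropaza/}


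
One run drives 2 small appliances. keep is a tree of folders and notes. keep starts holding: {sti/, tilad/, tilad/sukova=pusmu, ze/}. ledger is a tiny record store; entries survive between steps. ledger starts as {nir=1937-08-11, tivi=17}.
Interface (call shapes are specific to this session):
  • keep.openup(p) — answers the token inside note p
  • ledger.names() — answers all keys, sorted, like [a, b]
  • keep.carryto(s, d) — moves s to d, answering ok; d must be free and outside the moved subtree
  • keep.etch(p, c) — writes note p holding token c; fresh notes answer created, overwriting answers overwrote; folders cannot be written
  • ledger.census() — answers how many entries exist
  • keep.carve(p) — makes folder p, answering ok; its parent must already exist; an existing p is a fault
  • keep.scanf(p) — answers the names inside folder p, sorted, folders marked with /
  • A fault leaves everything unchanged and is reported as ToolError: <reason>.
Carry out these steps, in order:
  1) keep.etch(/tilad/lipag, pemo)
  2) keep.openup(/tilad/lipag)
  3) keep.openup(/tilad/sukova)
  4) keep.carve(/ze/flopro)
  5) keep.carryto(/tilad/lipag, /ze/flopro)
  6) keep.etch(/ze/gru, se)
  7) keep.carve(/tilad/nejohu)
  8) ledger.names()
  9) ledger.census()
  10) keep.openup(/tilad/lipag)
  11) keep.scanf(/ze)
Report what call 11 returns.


Answer: [flopro/, gru]

Derivation:
CALL keep.etch[p→/tilad/lipag; c→pemo]
RET  created
CALL keep.openup[p→/tilad/lipag]
RET  pemo
CALL keep.openup[p→/tilad/sukova]
RET  pusmu
CALL keep.carve[p→/ze/flopro]
RET  ok
CALL keep.carryto[s→/tilad/lipag; d→/ze/flopro]
RET  ToolError: exists
CALL keep.etch[p→/ze/gru; c→se]
RET  created
CALL keep.carve[p→/tilad/nejohu]
RET  ok
CALL ledger.names[]
RET  [nir, tivi]
CALL ledger.census[]
RET  2
CALL keep.openup[p→/tilad/lipag]
RET  pemo
CALL keep.scanf[p→/ze]
RET  [flopro/, gru]


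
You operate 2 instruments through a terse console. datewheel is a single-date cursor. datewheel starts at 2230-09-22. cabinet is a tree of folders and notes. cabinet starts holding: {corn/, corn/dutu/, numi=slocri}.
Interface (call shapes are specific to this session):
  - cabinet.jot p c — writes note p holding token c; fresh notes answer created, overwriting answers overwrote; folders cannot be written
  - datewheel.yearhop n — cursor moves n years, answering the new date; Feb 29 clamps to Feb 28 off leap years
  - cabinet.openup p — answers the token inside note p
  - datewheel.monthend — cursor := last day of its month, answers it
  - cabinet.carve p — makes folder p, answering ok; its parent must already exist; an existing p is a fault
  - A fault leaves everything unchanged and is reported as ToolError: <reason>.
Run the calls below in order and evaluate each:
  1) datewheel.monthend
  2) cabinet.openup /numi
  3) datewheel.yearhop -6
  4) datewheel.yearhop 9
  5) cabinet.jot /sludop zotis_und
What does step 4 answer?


-> datewheel.monthend()
<- 2230-09-30
-> cabinet.openup(/numi)
<- slocri
-> datewheel.yearhop(-6)
<- 2224-09-30
-> datewheel.yearhop(9)
<- 2233-09-30
-> cabinet.jot(/sludop, zotis_und)
<- created

Answer: 2233-09-30


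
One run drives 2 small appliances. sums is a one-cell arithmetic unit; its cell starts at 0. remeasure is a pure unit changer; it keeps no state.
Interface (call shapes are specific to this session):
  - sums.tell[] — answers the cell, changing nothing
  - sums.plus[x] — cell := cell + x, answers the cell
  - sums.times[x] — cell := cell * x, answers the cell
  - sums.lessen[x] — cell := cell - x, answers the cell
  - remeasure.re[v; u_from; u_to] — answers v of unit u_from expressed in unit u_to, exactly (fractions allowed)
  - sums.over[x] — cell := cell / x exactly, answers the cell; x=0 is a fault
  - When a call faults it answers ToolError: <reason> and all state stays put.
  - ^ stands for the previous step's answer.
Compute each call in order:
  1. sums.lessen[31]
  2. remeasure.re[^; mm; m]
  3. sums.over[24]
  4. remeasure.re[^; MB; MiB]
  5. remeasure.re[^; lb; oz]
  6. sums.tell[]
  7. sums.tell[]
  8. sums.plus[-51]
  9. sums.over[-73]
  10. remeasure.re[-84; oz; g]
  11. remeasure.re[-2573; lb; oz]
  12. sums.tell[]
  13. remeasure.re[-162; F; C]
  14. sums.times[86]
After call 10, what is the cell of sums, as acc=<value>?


Answer: acc=1255/1752

Derivation:
>>> sums.lessen x=31
  -31
>>> remeasure.re v=^ u_from=mm u_to=m
  -31/1000
>>> sums.over x=24
  -31/24
>>> remeasure.re v=^ u_from=MB u_to=MiB
  -484375/393216
>>> remeasure.re v=^ u_from=lb u_to=oz
  -484375/24576
>>> sums.tell
  -31/24
>>> sums.tell
  -31/24
>>> sums.plus x=-51
  -1255/24
>>> sums.over x=-73
  1255/1752
>>> remeasure.re v=-84 u_from=oz u_to=g
  -952543977/400000
>>> remeasure.re v=-2573 u_from=lb u_to=oz
  -41168
>>> sums.tell
  1255/1752
>>> remeasure.re v=-162 u_from=F u_to=C
  -970/9
>>> sums.times x=86
  53965/876


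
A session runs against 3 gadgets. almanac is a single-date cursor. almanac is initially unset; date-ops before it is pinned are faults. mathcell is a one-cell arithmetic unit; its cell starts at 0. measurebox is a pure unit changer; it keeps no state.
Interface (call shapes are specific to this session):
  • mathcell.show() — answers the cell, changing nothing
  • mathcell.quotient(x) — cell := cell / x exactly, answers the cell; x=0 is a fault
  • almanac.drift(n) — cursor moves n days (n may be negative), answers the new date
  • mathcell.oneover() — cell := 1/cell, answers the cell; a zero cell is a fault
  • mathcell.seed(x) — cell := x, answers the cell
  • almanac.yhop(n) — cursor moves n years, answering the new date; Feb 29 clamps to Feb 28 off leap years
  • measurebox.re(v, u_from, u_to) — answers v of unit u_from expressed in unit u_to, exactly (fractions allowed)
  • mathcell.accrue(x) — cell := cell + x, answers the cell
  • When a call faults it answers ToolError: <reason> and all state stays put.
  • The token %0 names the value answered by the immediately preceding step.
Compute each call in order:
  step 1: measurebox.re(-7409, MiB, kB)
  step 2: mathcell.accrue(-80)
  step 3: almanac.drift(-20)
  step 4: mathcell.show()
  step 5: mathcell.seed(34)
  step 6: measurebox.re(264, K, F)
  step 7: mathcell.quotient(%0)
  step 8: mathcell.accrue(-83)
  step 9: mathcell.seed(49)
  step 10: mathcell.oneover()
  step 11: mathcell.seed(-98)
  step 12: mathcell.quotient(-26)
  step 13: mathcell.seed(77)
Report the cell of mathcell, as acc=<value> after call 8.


I run re with v='-7409', u_from='MiB', u_to='kB', and see -971112448/125.
Next I call accrue with x='-80', → -80.
Now I run drift with n='-20', which returns ToolError: no date set.
Next I call show, and see -80.
Invoking seed with x='34', which returns 34.
Invoking re with v='264', u_from='K', u_to='F': 1553/100.
Now I run quotient with x='%0', and get 3400/1553.
Next I call accrue with x='-83', — result: -125499/1553.
Calling seed with x='49', yielding 49.
Invoking oneover(), and observe 1/49.
I invoke seed with x='-98', and observe -98.
I call quotient with x='-26', yielding 49/13.
I invoke seed with x='77', and get 77.

Answer: acc=-125499/1553


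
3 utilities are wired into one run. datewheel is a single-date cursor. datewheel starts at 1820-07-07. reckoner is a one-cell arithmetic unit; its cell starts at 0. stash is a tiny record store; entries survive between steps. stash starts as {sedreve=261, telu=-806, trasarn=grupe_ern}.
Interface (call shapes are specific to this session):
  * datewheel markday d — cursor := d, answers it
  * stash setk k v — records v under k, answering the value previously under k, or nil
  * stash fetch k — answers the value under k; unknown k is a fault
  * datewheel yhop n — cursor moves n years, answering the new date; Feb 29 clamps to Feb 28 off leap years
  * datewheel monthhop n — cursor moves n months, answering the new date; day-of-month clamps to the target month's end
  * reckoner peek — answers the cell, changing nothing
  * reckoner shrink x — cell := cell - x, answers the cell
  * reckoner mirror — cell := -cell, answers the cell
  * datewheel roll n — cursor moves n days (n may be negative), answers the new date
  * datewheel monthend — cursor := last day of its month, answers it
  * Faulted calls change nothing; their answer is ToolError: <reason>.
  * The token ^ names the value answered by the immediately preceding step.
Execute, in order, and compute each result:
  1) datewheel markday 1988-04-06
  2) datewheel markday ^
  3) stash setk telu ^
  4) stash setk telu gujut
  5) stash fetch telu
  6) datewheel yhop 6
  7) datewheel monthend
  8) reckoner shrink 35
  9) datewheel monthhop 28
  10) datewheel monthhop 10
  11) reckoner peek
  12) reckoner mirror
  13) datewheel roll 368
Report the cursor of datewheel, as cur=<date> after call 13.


Using datewheel markday(d: 1988-04-06), and see 1988-04-06.
I use datewheel markday(d: ^), and see 1988-04-06.
Now I run stash setk(k: telu, v: ^), and see -806.
I use stash setk(k: telu, v: gujut), and get 1988-04-06.
Then stash fetch(k: telu), which returns gujut.
I call datewheel yhop(n: 6), and get 1994-04-06.
Using datewheel monthend(), giving 1994-04-30.
Invoking reckoner shrink(x: 35), → -35.
Calling datewheel monthhop(n: 28): 1996-08-30.
I call datewheel monthhop(n: 10), which returns 1997-06-30.
Invoking reckoner peek(), and see -35.
I call reckoner mirror, which returns 35.
I call datewheel roll(n: 368), and get 1998-07-03.

Answer: cur=1998-07-03


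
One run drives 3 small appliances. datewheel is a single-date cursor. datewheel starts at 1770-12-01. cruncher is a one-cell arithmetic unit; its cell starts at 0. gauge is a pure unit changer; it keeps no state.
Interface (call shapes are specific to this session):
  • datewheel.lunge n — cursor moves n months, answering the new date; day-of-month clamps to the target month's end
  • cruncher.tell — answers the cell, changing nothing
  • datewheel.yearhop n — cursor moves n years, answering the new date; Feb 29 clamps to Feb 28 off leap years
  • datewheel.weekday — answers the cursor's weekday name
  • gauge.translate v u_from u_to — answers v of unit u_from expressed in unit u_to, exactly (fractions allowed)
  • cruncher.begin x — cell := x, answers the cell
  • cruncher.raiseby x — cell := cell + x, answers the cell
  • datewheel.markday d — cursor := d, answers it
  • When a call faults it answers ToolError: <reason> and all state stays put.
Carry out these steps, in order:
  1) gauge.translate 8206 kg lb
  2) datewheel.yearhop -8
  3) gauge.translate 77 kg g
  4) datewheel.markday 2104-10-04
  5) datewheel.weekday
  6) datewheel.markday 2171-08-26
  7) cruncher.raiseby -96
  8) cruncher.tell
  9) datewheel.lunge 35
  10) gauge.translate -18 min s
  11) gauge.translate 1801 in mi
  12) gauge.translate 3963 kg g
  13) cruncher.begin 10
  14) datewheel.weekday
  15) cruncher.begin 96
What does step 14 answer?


Answer: Tuesday

Derivation:
I run gauge.translate(v=8206, u_from=kg, u_to=lb), and observe 74600000000/4123567.
Now I run datewheel.yearhop(n=-8), and observe 1762-12-01.
I invoke gauge.translate(v=77, u_from=kg, u_to=g), and see 77000.
I call datewheel.markday(d=2104-10-04), — result: 2104-10-04.
Now I run datewheel.weekday: Saturday.
Next I call datewheel.markday(d=2171-08-26), → 2171-08-26.
Invoking cruncher.raiseby(x=-96), which returns -96.
Now I run cruncher.tell(), giving -96.
I call datewheel.lunge(n=35), and get 2174-07-26.
I try gauge.translate(v=-18, u_from=min, u_to=s), and observe -1080.
I try gauge.translate(v=1801, u_from=in, u_to=mi), giving 1801/63360.
I call gauge.translate(v=3963, u_from=kg, u_to=g), and get 3963000.
I invoke cruncher.begin(x=10), → 10.
I run datewheel.weekday, and observe Tuesday.
I call cruncher.begin(x=96), and observe 96.


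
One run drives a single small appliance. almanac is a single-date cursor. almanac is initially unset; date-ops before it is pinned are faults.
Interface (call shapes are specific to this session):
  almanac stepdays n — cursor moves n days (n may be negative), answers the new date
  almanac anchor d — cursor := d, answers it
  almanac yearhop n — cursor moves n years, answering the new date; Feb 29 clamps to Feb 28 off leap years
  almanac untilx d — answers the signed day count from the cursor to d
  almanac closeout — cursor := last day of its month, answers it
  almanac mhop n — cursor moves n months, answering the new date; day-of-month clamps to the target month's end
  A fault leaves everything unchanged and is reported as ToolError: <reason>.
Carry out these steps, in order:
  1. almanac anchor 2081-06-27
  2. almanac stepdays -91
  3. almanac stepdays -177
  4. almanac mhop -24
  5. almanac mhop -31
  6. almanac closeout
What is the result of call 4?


Answer: 2078-10-02

Derivation:
~$ almanac anchor d: 2081-06-27
= 2081-06-27
~$ almanac stepdays n: -91
= 2081-03-28
~$ almanac stepdays n: -177
= 2080-10-02
~$ almanac mhop n: -24
= 2078-10-02
~$ almanac mhop n: -31
= 2076-03-02
~$ almanac closeout
= 2076-03-31


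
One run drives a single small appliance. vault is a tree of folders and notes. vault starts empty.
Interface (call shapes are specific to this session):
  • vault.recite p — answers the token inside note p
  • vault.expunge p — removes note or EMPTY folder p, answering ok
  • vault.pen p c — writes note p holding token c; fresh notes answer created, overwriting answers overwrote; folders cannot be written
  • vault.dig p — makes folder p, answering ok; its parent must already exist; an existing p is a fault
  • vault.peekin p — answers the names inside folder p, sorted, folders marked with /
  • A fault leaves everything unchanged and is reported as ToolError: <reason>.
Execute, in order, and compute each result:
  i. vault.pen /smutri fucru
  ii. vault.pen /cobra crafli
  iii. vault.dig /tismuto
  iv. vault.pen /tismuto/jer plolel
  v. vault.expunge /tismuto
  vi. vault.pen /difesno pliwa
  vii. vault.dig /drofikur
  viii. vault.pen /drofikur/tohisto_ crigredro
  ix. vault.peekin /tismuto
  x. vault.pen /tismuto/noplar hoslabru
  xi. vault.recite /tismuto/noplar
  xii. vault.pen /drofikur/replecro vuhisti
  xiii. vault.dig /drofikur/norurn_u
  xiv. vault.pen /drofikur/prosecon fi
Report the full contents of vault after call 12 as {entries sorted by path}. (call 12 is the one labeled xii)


% pen p→/smutri c→fucru
:: created
% pen p→/cobra c→crafli
:: created
% dig p→/tismuto
:: ok
% pen p→/tismuto/jer c→plolel
:: created
% expunge p→/tismuto
:: ToolError: not empty
% pen p→/difesno c→pliwa
:: created
% dig p→/drofikur
:: ok
% pen p→/drofikur/tohisto_ c→crigredro
:: created
% peekin p→/tismuto
:: [jer]
% pen p→/tismuto/noplar c→hoslabru
:: created
% recite p→/tismuto/noplar
:: hoslabru
% pen p→/drofikur/replecro c→vuhisti
:: created
% dig p→/drofikur/norurn_u
:: ok
% pen p→/drofikur/prosecon c→fi
:: created

Answer: {cobra=crafli, difesno=pliwa, drofikur/, drofikur/replecro=vuhisti, drofikur/tohisto_=crigredro, smutri=fucru, tismuto/, tismuto/jer=plolel, tismuto/noplar=hoslabru}


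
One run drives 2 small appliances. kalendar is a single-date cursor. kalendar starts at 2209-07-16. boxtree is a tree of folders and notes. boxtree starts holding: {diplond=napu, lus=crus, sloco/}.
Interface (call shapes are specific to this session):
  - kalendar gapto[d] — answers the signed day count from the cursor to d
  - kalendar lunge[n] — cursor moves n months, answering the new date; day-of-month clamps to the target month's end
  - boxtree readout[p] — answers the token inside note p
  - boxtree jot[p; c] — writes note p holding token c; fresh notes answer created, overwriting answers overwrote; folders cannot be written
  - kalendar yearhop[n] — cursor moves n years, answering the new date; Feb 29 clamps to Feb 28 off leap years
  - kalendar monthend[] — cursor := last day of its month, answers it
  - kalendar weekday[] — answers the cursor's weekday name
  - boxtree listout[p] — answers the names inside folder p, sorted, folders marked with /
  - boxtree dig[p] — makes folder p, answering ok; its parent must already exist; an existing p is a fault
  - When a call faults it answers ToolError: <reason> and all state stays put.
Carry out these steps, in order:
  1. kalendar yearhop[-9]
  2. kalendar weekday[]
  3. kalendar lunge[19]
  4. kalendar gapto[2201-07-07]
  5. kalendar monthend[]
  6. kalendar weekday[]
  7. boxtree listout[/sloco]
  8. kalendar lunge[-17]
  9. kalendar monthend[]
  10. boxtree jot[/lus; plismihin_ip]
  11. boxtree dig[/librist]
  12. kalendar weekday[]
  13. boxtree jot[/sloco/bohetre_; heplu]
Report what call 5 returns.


Answer: 2202-02-28

Derivation:
Using kalendar yearhop passing n=-9, and get 2200-07-16.
Now I run kalendar weekday(), which returns Wednesday.
I use kalendar lunge passing n=19, and observe 2202-02-16.
Next I call kalendar gapto passing d=2201-07-07, which returns -224.
Now I run kalendar monthend, and see 2202-02-28.
I invoke kalendar weekday(), → Sunday.
Calling boxtree listout passing p=/sloco, and see [].
Using kalendar lunge passing n=-17, yielding 2200-09-28.
I try kalendar monthend(), → 2200-09-30.
I use boxtree jot passing p=/lus, c=plismihin_ip, yielding overwrote.
Calling boxtree dig passing p=/librist, and observe ok.
Then kalendar weekday(), — result: Tuesday.
I invoke boxtree jot passing p=/sloco/bohetre_, c=heplu, giving created.


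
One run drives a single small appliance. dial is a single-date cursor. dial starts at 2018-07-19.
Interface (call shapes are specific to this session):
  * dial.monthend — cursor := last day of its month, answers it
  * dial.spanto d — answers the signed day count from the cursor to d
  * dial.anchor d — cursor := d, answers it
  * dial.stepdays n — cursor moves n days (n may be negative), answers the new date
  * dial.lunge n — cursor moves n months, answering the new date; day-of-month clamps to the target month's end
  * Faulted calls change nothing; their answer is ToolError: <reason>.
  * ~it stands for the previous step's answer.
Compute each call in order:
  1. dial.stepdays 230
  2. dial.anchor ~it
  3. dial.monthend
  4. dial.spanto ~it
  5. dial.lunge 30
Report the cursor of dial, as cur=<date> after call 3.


Answer: cur=2019-03-31

Derivation:
# dial.stepdays(n=230) ~> 2019-03-06
# dial.anchor(d=~it) ~> 2019-03-06
# dial.monthend() ~> 2019-03-31
# dial.spanto(d=~it) ~> 0
# dial.lunge(n=30) ~> 2021-09-30


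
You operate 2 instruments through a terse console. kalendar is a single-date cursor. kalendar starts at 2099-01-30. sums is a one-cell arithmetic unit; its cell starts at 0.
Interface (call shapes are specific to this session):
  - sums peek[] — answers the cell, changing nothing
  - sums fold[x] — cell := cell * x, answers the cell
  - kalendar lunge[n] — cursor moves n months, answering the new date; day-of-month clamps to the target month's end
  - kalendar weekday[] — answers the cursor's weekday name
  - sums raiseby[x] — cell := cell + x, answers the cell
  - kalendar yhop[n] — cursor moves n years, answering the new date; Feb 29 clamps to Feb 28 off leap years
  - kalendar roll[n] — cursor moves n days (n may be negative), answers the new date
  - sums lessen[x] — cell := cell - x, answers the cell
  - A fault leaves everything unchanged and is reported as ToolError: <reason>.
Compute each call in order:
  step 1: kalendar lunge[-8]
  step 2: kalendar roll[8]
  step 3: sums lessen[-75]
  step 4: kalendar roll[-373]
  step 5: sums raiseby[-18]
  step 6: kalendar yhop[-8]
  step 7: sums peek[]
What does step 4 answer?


Answer: 2097-05-30

Derivation:
Act: kalendar lunge[n→-8]
Obs: 2098-05-30
Act: kalendar roll[n→8]
Obs: 2098-06-07
Act: sums lessen[x→-75]
Obs: 75
Act: kalendar roll[n→-373]
Obs: 2097-05-30
Act: sums raiseby[x→-18]
Obs: 57
Act: kalendar yhop[n→-8]
Obs: 2089-05-30
Act: sums peek[]
Obs: 57


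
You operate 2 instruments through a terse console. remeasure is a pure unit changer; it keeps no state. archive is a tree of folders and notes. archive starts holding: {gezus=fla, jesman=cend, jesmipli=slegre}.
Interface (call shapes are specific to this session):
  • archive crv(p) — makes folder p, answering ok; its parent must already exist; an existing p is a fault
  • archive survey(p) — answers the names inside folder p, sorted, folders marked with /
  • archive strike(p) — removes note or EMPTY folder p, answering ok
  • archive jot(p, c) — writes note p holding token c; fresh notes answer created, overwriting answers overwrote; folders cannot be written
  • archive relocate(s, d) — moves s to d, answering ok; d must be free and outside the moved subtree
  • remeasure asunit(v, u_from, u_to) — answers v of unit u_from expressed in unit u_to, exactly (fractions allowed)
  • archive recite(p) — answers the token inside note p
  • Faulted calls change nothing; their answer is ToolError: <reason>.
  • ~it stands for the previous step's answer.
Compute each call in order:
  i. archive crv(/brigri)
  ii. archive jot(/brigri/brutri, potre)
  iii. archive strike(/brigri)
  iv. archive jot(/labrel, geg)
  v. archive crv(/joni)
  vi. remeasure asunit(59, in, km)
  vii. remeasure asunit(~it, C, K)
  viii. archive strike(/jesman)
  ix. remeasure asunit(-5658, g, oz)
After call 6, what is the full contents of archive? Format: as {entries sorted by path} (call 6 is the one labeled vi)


Answer: {brigri/, brigri/brutri=potre, gezus=fla, jesman=cend, jesmipli=slegre, joni/, labrel=geg}

Derivation:
-> archive crv(p=/brigri)
<- ok
-> archive jot(p=/brigri/brutri, c=potre)
<- created
-> archive strike(p=/brigri)
<- ToolError: not empty
-> archive jot(p=/labrel, c=geg)
<- created
-> archive crv(p=/joni)
<- ok
-> remeasure asunit(v=59, u_from=in, u_to=km)
<- 7493/5000000
-> remeasure asunit(v=~it, u_from=C, u_to=K)
<- 1365757493/5000000
-> archive strike(p=/jesman)
<- ok
-> remeasure asunit(v=-5658, u_from=g, u_to=oz)
<- -9052800000/45359237


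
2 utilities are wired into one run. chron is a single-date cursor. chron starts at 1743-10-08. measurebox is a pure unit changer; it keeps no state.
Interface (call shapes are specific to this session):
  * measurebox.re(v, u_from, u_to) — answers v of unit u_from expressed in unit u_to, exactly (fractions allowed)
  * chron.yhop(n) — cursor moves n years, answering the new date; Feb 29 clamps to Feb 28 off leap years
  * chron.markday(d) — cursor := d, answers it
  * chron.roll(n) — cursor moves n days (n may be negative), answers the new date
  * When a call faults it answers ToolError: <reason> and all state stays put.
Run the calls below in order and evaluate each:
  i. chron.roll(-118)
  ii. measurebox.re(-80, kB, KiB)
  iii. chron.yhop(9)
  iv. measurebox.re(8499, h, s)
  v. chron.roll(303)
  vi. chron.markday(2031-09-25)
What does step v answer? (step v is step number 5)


Step: chron.roll[n=-118]
Result: 1743-06-12
Step: measurebox.re[v=-80; u_from=kB; u_to=KiB]
Result: -625/8
Step: chron.yhop[n=9]
Result: 1752-06-12
Step: measurebox.re[v=8499; u_from=h; u_to=s]
Result: 30596400
Step: chron.roll[n=303]
Result: 1753-04-11
Step: chron.markday[d=2031-09-25]
Result: 2031-09-25

Answer: 1753-04-11


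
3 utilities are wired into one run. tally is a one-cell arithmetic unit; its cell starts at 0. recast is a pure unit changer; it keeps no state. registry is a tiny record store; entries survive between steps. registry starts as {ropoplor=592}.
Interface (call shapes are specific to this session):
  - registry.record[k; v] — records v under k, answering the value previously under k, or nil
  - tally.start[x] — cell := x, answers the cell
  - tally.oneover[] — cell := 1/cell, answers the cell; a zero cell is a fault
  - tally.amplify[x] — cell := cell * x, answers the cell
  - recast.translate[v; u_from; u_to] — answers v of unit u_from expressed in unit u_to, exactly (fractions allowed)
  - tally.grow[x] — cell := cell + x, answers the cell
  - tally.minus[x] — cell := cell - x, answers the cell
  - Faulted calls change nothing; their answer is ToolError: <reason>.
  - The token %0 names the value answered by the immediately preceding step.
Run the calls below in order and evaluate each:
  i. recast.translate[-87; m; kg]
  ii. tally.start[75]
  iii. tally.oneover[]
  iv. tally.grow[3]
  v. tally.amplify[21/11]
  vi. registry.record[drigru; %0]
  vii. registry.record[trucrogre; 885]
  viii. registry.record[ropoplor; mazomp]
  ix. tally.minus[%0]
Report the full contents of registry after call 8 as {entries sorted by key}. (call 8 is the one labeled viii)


% recast.translate v='-87' u_from='m' u_to='kg'
= ToolError: incompatible units
% tally.start x='75'
= 75
% tally.oneover
= 1/75
% tally.grow x='3'
= 226/75
% tally.amplify x='21/11'
= 1582/275
% registry.record k='drigru' v='%0'
= nil
% registry.record k='trucrogre' v='885'
= nil
% registry.record k='ropoplor' v='mazomp'
= 592
% tally.minus x='%0'
= -161218/275

Answer: {drigru=1582/275, ropoplor=mazomp, trucrogre=885}


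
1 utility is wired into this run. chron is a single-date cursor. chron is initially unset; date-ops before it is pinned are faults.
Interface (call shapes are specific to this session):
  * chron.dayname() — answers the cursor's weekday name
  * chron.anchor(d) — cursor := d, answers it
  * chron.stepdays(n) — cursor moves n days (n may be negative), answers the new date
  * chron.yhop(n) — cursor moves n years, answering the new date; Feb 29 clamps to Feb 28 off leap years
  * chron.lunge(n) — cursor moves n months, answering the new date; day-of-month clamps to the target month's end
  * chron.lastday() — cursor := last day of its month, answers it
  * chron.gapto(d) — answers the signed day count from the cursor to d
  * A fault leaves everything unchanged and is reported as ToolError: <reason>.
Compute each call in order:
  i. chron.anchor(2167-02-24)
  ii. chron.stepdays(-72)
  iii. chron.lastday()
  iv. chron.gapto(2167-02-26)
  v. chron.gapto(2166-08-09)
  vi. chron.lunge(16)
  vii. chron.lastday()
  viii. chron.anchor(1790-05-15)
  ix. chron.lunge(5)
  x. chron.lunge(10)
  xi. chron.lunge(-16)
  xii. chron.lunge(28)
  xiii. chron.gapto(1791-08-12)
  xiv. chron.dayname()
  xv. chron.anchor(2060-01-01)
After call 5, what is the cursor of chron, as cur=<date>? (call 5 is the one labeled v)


Answer: cur=2166-12-31

Derivation:
Invoking chron.anchor passing d='2167-02-24', yielding 2167-02-24.
I run chron.stepdays passing n='-72', giving 2166-12-14.
Invoking chron.lastday(), and observe 2166-12-31.
I use chron.gapto passing d='2167-02-26', giving 57.
I use chron.gapto passing d='2166-08-09', and get -144.
I call chron.lunge passing n='16', — result: 2168-04-30.
I try chron.lastday, — result: 2168-04-30.
I run chron.anchor passing d='1790-05-15', and observe 1790-05-15.
I try chron.lunge passing n='5', yielding 1790-10-15.
Then chron.lunge passing n='10': 1791-08-15.
Then chron.lunge passing n='-16': 1790-04-15.
I try chron.lunge passing n='28', giving 1792-08-15.
Using chron.gapto passing d='1791-08-12', and observe -369.
Then chron.dayname(): Wednesday.
I invoke chron.anchor passing d='2060-01-01', giving 2060-01-01.
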